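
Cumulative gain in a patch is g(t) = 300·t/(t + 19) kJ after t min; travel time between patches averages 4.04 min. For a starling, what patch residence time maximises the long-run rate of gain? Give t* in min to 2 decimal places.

8.76 min

Maximise g(t)/(T+t): set derivative to zero → g'(t)(T+t) = g(t).
g'(t) = 300·19/(t + 19)². Setting 300·19/(t+19)² = 300t/[(t+19)(4.04+t)] gives 19(4.04+t) = t(t+19), so t² = 19×4.04 = 76.76.
t* = √76.76 = 8.761 min.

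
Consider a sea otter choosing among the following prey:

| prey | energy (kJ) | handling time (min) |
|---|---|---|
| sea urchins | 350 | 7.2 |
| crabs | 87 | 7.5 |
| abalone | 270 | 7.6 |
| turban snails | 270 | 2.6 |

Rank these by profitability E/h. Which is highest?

In descending order of E/h:
turban snails: 270/2.6 = 104 kJ/min
sea urchins: 350/7.2 = 48.6 kJ/min
abalone: 270/7.6 = 35.5 kJ/min
crabs: 87/7.5 = 11.6 kJ/min

turban snails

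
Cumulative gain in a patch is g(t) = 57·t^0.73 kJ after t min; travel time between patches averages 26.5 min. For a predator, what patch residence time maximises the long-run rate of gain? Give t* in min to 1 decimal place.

Maximise g(t)/(T+t): set derivative to zero → g'(t)(T+t) = g(t).
g'(t) = 0.73·57·t^-0.27. Setting 0.73·57·t^-0.27 = 57·t^0.73/(26.5+t) gives 0.73(26.5+t) = t, so 0.27·t = 0.73×26.5.
t* = 0.73×26.5/0.27 = 71.65 min.

71.6 min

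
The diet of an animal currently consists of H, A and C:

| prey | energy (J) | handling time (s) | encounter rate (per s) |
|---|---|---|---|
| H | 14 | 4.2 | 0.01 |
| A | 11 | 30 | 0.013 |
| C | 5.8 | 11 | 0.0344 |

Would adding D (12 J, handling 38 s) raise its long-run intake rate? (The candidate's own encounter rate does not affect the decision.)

Yes

Current rate: (0.01×14 + 0.013×11 + 0.0344×5.8)/(1 + 0.01×4.2 + 0.013×30 + 0.0344×11) = 0.2665 J/s.
Profitability of D: 12/38 = 0.3158 J/s.
0.3158 > 0.2665, so adding D raises the average — include it.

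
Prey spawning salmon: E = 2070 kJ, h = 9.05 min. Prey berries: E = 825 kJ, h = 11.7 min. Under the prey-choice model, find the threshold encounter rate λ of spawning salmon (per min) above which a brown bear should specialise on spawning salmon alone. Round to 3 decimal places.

Drop berries once their profitability E₂/h₂ falls below the rate achievable on spawning salmon alone: E₂/h₂ = λE₁/(1 + λh₁).
Solve for λ: λE₁h₂ = E₂(1 + λh₁) → λ(E₁h₂ − E₂h₁) = E₂ → λ = E₂/(E₁h₂ − E₂h₁).
λ = 825/(2070×11.7 − 825×9.05) = 825/1.675e+04 = 0.04925 per min.

0.049 per min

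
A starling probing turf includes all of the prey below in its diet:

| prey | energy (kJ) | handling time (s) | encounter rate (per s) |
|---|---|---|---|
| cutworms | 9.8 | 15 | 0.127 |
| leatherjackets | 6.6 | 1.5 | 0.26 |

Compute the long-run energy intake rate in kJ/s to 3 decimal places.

0.899 kJ/s

Energy encountered per unit search time: 0.127×9.8 + 0.26×6.6 = 2.961 kJ/s.
Handling time per unit search time: 0.127×15 + 0.26×1.5 = 2.295.
Rate = 2.961/(1 + 2.295) = 0.8985 kJ/s.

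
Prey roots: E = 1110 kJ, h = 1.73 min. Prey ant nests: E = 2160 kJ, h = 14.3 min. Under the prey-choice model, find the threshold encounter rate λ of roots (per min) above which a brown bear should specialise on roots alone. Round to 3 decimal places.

Drop ant nests once their profitability E₂/h₂ falls below the rate achievable on roots alone: E₂/h₂ = λE₁/(1 + λh₁).
Solve for λ: λE₁h₂ = E₂(1 + λh₁) → λ(E₁h₂ − E₂h₁) = E₂ → λ = E₂/(E₁h₂ − E₂h₁).
λ = 2160/(1110×14.3 − 2160×1.73) = 2160/1.214e+04 = 0.178 per min.

0.178 per min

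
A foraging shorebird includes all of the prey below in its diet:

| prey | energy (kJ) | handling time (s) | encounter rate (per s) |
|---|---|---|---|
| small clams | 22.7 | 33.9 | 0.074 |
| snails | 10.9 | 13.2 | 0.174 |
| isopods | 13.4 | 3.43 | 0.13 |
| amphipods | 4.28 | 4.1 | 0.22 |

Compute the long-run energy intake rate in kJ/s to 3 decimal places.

0.875 kJ/s

R = Σλ_iE_i / (1 + Σλ_ih_i)
Numerator: 0.074×22.7 + 0.174×10.9 + 0.13×13.4 + 0.22×4.28 = 6.26
Denominator: 1 + 0.074×33.9 + 0.174×13.2 + 0.13×3.43 + 0.22×4.1 = 7.153
R = 6.26/7.153 = 0.8751 kJ/s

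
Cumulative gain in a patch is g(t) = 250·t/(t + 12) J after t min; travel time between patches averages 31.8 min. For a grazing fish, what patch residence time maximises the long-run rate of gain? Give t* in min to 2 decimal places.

19.53 min

Optimal t* satisfies g'(t*) = g(t*)/(T + t*).
g'(t) = 250·12/(t + 12)². Setting 250·12/(t+12)² = 250t/[(t+12)(31.8+t)] gives 12(31.8+t) = t(t+12), so t² = 12×31.8 = 381.6.
t* = √381.6 = 19.53 min.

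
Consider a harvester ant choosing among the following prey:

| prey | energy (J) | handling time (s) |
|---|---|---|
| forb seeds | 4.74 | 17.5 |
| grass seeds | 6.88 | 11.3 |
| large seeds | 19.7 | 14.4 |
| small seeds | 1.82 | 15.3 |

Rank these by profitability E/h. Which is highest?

large seeds

Profitability E/h (J/s): forb seeds = 4.74/17.5 = 0.271, grass seeds = 6.88/11.3 = 0.609, large seeds = 19.7/14.4 = 1.37, small seeds = 1.82/15.3 = 0.119.
Ranked: large seeds > grass seeds > forb seeds > small seeds.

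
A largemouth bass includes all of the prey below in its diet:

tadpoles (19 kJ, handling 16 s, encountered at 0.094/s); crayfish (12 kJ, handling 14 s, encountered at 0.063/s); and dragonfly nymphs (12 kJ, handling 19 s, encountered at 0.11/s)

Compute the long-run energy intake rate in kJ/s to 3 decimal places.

R = (0.094×19 + 0.063×12 + 0.11×12) / (1 + 0.094×16 + 0.063×14 + 0.11×19) = 3.862/5.476 = 0.7053 kJ/s.

0.705 kJ/s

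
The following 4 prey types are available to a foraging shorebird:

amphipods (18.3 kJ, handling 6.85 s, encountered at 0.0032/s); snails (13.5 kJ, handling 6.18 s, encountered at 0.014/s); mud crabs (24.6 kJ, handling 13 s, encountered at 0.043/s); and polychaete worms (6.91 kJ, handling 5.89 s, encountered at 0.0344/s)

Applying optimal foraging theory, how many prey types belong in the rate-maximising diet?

4

Profitabilities (E/h, kJ/s): amphipods 2.67, snails 2.18, mud crabs 1.89, polychaete worms 1.17. Add prey in this order while the next type's profitability exceeds the intake rate on those already taken.
Rate on top 1: 0.0573. snails: 2.18 > 0.0573 → include.
Rate on top 2: 0.2233. mud crabs: 1.89 > 0.2233 → include.
Rate on top 3: 0.7829. polychaete worms: 1.17 > 0.7829 → include.
Optimal diet: amphipods, snails, mud crabs, polychaete worms — 4 of 4 types.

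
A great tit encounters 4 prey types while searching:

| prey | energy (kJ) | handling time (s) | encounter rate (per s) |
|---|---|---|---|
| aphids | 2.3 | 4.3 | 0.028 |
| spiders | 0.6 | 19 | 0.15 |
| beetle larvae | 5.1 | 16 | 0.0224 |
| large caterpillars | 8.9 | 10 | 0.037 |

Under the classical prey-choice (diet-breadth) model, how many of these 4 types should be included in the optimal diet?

3

E/h in descending order: large caterpillars 0.89, aphids 0.535, beetle larvae 0.319, spiders 0.0316 kJ/s. The optimal diet is the largest prefix of this list for which every included type satisfies E_i/h_i > R on the types above it.
Rate on top 1: 0.2404. aphids: 0.535 > 0.2404 → include.
Rate on top 2: 0.2642. beetle larvae: 0.319 > 0.2642 → include.
Rate on top 3: 0.2747. spiders: 0.0316 < 0.2747 → exclude; stop.
Optimal diet: large caterpillars, aphids, beetle larvae — 3 of 4 types.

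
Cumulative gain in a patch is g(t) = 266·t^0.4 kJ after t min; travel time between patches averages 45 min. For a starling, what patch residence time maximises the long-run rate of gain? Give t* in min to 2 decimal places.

Optimal t* satisfies g'(t*) = g(t*)/(T + t*).
g'(t) = 0.4·266·t^-0.6. Setting 0.4·266·t^-0.6 = 266·t^0.4/(45+t) gives 0.4(45+t) = t, so 0.60·t = 0.4×45.
t* = 0.4×45/0.60 = 30 min.

30.00 min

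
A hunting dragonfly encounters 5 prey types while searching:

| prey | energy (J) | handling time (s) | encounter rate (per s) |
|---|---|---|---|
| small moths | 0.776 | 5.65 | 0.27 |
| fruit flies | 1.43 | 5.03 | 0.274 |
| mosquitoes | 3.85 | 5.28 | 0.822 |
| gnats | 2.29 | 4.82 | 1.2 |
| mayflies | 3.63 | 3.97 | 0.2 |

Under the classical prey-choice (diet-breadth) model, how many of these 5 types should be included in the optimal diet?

2

Profitabilities (E/h, J/s): mayflies 0.914, mosquitoes 0.729, gnats 0.475, fruit flies 0.284, small moths 0.137. Add prey in this order while the next type's profitability exceeds the intake rate on those already taken.
Rate on top 1: 0.4047. mosquitoes: 0.729 > 0.4047 → include.
Rate on top 2: 0.6343. gnats: 0.475 < 0.6343 → exclude; stop.
Optimal diet: mayflies, mosquitoes — 2 of 5 types.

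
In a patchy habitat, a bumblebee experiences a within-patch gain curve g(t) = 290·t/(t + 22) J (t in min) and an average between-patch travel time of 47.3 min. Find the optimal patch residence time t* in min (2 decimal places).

Optimal t* satisfies g'(t*) = g(t*)/(T + t*).
g'(t) = 290·22/(t + 22)². Setting 290·22/(t+22)² = 290t/[(t+22)(47.3+t)] gives 22(47.3+t) = t(t+22), so t² = 22×47.3 = 1041.
t* = √1041 = 32.26 min.

32.26 min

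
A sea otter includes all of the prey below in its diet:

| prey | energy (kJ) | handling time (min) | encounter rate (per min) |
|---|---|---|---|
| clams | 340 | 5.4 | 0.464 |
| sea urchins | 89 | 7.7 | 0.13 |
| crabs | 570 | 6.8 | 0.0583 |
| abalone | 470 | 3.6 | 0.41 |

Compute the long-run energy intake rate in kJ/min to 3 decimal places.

61.962 kJ/min

R = Σλ_iE_i / (1 + Σλ_ih_i)
Numerator: 0.464×340 + 0.13×89 + 0.0583×570 + 0.41×470 = 395.3
Denominator: 1 + 0.464×5.4 + 0.13×7.7 + 0.0583×6.8 + 0.41×3.6 = 6.379
R = 395.3/6.379 = 61.96 kJ/min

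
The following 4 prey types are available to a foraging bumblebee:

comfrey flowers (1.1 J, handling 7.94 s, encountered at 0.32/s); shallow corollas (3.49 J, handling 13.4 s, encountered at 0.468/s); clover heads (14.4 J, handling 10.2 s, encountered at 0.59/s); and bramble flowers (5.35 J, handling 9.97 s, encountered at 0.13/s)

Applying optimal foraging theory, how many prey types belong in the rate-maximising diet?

E/h in descending order: clover heads 1.41, bramble flowers 0.537, shallow corollas 0.26, comfrey flowers 0.139 J/s. The optimal diet is the largest prefix of this list for which every included type satisfies E_i/h_i > R on the types above it.
Rate on top 1: 1.211. bramble flowers: 0.537 < 1.211 → exclude; stop.
Optimal diet: clover heads — 1 of 4 types.

1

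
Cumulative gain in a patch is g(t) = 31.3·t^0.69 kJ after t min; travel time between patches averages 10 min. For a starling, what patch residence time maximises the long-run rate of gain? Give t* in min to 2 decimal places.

22.26 min

Optimal t* satisfies g'(t*) = g(t*)/(T + t*).
g'(t) = 0.69·31.3·t^-0.31. Setting 0.69·31.3·t^-0.31 = 31.3·t^0.69/(10+t) gives 0.69(10+t) = t, so 0.31·t = 0.69×10.
t* = 0.69×10/0.31 = 22.26 min.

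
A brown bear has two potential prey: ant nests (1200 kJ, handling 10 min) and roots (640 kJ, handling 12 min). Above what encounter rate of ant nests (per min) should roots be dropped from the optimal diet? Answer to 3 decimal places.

0.080 per min

The zero-one rule: include roots iff E₂/h₂ > λE₁/(1+λh₁). Equality gives the switch point.
λE₁h₂ = E₂ + λE₂h₁ ⇒ λ = E₂/(E₁h₂ − E₂h₁) = 640/(1.44e+04 − 6400) = 0.08 per min.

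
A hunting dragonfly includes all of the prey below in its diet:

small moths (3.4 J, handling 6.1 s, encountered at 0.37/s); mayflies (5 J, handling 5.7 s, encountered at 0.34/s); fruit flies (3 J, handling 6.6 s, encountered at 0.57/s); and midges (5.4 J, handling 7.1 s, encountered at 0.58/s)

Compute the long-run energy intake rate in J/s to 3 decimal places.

0.597 J/s

R = Σλ_iE_i / (1 + Σλ_ih_i)
Numerator: 0.37×3.4 + 0.34×5 + 0.57×3 + 0.58×5.4 = 7.8
Denominator: 1 + 0.37×6.1 + 0.34×5.7 + 0.57×6.6 + 0.58×7.1 = 13.07
R = 7.8/13.07 = 0.5966 J/s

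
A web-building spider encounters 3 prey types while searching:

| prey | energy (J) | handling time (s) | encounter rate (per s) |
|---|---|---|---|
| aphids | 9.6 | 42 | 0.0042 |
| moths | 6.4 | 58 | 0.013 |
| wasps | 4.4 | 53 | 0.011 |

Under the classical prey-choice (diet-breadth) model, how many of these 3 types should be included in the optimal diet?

E/h in descending order: aphids 0.229, moths 0.11, wasps 0.083 J/s. The optimal diet is the largest prefix of this list for which every included type satisfies E_i/h_i > R on the types above it.
Rate on top 1: 0.03427. moths: 0.11 > 0.03427 → include.
Rate on top 2: 0.06399. wasps: 0.083 > 0.06399 → include.
Optimal diet: aphids, moths, wasps — 3 of 3 types.

3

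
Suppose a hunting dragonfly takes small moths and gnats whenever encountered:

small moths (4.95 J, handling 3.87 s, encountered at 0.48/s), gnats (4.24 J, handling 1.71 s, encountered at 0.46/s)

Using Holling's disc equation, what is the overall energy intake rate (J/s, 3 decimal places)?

R = Σλ_iE_i / (1 + Σλ_ih_i)
Numerator: 0.48×4.95 + 0.46×4.24 = 4.326
Denominator: 1 + 0.48×3.87 + 0.46×1.71 = 3.644
R = 4.326/3.644 = 1.187 J/s

1.187 J/s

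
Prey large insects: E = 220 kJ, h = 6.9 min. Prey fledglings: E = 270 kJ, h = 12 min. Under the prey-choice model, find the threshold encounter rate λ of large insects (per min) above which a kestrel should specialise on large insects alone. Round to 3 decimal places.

At the threshold, the rate on large insects alone equals the profitability of fledglings: λ·220/(1 + λ·6.9) = 270/12 = 22.5.
Rearranging, λ(220 − 22.5×6.9) = 22.5, so λ = 22.5/64.75 = 0.3475 per min.

0.347 per min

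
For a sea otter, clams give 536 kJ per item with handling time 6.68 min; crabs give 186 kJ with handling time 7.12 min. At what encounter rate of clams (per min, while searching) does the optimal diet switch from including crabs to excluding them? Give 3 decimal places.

At the threshold, the rate on clams alone equals the profitability of crabs: λ·536/(1 + λ·6.68) = 186/7.12 = 26.12.
Rearranging, λ(536 − 26.12×6.68) = 26.12, so λ = 26.12/361.5 = 0.07227 per min.

0.072 per min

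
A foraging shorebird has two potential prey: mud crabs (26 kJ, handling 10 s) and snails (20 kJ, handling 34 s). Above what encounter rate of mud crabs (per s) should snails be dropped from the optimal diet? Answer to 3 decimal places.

0.029 per s

The zero-one rule: include snails iff E₂/h₂ > λE₁/(1+λh₁). Equality gives the switch point.
λE₁h₂ = E₂ + λE₂h₁ ⇒ λ = E₂/(E₁h₂ − E₂h₁) = 20/(884 − 200) = 0.02924 per s.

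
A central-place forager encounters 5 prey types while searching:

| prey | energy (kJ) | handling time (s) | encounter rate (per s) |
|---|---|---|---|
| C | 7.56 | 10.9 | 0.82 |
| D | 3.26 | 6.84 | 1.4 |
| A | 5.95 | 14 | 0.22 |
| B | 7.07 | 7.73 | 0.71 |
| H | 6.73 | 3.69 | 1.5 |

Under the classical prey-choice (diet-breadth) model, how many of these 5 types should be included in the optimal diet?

1

E/h in descending order: H 1.82, B 0.915, C 0.694, D 0.477, A 0.425 kJ/s. The optimal diet is the largest prefix of this list for which every included type satisfies E_i/h_i > R on the types above it.
Rate on top 1: 1.545. B: 0.915 < 1.545 → exclude; stop.
Optimal diet: H — 1 of 5 types.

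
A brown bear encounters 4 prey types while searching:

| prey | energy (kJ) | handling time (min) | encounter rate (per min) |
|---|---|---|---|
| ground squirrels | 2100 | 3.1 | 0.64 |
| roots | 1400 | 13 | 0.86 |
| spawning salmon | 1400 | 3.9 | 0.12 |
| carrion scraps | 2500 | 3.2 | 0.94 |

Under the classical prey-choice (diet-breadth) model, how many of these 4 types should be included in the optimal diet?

2

E/h in descending order: carrion scraps 781, ground squirrels 677, spawning salmon 359, roots 108 kJ/min. The optimal diet is the largest prefix of this list for which every included type satisfies E_i/h_i > R on the types above it.
Rate on top 1: 586.3. ground squirrels: 677 > 586.3 → include.
Rate on top 2: 616.5. spawning salmon: 359 < 616.5 → exclude; stop.
Optimal diet: carrion scraps, ground squirrels — 2 of 4 types.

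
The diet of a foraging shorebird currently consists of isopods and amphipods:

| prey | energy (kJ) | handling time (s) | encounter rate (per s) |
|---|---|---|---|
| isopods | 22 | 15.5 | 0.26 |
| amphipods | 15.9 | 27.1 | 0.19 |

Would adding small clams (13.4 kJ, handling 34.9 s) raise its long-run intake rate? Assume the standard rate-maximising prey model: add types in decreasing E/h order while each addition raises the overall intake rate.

No

On isopods and amphipods alone, R = ΣλE/(1+Σλh) = 8.741/10.18 = 0.8587 kJ/s.
Profitability of small clams: 13.4/34.9 = 0.384 kJ/s.
Since 0.384 < R, time spent handling small clams is better spent searching.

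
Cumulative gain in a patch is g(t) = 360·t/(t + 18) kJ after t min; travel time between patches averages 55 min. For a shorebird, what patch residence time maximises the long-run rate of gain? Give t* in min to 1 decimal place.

31.5 min

By the marginal value theorem, leave when the instantaneous gain rate g'(t) equals the habitat-wide average g(t)/(T + t).
g'(t) = 360·18/(t + 18)². Setting 360·18/(t+18)² = 360t/[(t+18)(55+t)] gives 18(55+t) = t(t+18), so t² = 18×55 = 990.
t* = √990 = 31.46 min.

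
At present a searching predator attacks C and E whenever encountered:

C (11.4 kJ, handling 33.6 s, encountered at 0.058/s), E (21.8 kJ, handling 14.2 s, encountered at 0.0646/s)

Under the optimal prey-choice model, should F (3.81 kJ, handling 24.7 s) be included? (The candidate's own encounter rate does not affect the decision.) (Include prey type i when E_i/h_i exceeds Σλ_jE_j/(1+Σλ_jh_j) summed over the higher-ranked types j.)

No

Current rate: (0.058×11.4 + 0.0646×21.8)/(1 + 0.058×33.6 + 0.0646×14.2) = 0.5353 kJ/s.
Profitability of F: 3.81/24.7 = 0.1543 kJ/s.
0.1543 < 0.5353, so adding F would lower the average — exclude it.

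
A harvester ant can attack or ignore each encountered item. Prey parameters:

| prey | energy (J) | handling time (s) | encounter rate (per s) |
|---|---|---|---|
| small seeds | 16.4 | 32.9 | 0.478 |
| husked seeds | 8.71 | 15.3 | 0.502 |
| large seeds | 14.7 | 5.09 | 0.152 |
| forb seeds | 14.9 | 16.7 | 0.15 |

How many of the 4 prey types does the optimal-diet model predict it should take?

E/h in descending order: large seeds 2.89, forb seeds 0.892, husked seeds 0.569, small seeds 0.498 J/s. The optimal diet is the largest prefix of this list for which every included type satisfies E_i/h_i > R on the types above it.
Rate on top 1: 1.26. forb seeds: 0.892 < 1.26 → exclude; stop.
Optimal diet: large seeds — 1 of 4 types.

1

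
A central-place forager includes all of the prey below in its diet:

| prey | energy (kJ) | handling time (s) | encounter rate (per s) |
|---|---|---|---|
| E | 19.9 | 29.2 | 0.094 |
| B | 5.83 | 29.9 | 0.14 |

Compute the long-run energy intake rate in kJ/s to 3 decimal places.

0.339 kJ/s

Energy encountered per unit search time: 0.094×19.9 + 0.14×5.83 = 2.687 kJ/s.
Handling time per unit search time: 0.094×29.2 + 0.14×29.9 = 6.931.
Rate = 2.687/(1 + 6.931) = 0.3388 kJ/s.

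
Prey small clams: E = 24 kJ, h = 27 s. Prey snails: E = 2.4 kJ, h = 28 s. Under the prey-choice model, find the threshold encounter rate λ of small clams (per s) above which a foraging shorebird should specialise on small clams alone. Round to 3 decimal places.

At the threshold, the rate on small clams alone equals the profitability of snails: λ·24/(1 + λ·27) = 2.4/28 = 0.08571.
Rearranging, λ(24 − 0.08571×27) = 0.08571, so λ = 0.08571/21.69 = 0.003953 per s.

0.004 per s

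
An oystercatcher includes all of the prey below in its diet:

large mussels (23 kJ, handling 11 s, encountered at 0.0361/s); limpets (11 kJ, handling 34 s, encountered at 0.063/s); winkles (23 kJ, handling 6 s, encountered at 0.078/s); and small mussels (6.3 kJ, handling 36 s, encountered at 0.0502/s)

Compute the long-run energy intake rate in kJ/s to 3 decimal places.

0.625 kJ/s

R = (0.0361×23 + 0.063×11 + 0.078×23 + 0.0502×6.3) / (1 + 0.0361×11 + 0.063×34 + 0.078×6 + 0.0502×36) = 3.634/5.814 = 0.6249 kJ/s.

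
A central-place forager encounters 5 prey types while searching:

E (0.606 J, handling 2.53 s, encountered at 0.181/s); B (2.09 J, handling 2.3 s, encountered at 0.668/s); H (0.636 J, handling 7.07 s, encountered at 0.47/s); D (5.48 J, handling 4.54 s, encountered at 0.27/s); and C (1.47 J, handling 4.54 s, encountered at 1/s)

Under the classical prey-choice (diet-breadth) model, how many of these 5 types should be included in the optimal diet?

2

Profitabilities (E/h, J/s): D 1.21, B 0.909, C 0.324, E 0.24, H 0.09. Add prey in this order while the next type's profitability exceeds the intake rate on those already taken.
Rate on top 1: 0.6647. B: 0.909 > 0.6647 → include.
Rate on top 2: 0.7644. C: 0.324 < 0.7644 → exclude; stop.
Optimal diet: D, B — 2 of 5 types.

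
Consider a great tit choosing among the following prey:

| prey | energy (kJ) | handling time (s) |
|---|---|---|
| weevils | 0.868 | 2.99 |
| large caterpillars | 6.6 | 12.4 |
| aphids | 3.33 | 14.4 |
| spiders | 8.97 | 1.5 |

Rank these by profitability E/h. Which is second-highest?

large caterpillars

In descending order of E/h:
spiders: 8.97/1.5 = 5.98 kJ/s
large caterpillars: 6.6/12.4 = 0.532 kJ/s
weevils: 0.868/2.99 = 0.29 kJ/s
aphids: 3.33/14.4 = 0.231 kJ/s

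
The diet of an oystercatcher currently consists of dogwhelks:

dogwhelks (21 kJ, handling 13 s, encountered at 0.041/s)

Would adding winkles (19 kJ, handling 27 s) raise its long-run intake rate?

Yes

Current rate: (0.041×21)/(1 + 0.041×13) = 0.5616 kJ/s.
winkles: E/h = 19/27 = 0.7037 kJ/s.
0.7037 > 0.5616, so adding winkles raises the average — include it.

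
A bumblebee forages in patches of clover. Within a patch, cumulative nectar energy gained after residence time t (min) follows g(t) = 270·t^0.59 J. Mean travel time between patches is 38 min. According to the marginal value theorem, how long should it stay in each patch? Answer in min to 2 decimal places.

Optimal t* satisfies g'(t*) = g(t*)/(T + t*).
g'(t) = 0.59·270·t^-0.41. Setting 0.59·270·t^-0.41 = 270·t^0.59/(38+t) gives 0.59(38+t) = t, so 0.41·t = 0.59×38.
t* = 0.59×38/0.41 = 54.68 min.

54.68 min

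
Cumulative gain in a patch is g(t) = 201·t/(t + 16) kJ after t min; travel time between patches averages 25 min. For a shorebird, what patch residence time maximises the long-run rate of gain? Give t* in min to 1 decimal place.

By the marginal value theorem, leave when the instantaneous gain rate g'(t) equals the habitat-wide average g(t)/(T + t).
g'(t) = 201·16/(t + 16)². Setting 201·16/(t+16)² = 201t/[(t+16)(25+t)] gives 16(25+t) = t(t+16), so t² = 16×25 = 400.
t* = √400 = 20 min.

20.0 min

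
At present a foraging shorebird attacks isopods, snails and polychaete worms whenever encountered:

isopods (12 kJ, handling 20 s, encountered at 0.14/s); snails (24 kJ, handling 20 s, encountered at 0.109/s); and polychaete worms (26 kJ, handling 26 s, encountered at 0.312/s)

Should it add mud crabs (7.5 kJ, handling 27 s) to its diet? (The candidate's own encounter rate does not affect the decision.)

No

On isopods, snails and polychaete worms alone, R = ΣλE/(1+Σλh) = 12.41/14.09 = 0.8805 kJ/s.
Profitability of mud crabs: 7.5/27 = 0.2778 kJ/s.
0.2778 < 0.8805, so adding mud crabs would lower the average — exclude it.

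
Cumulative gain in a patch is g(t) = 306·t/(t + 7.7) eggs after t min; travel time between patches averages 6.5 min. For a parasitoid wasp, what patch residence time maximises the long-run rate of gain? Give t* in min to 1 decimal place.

By the marginal value theorem, leave when the instantaneous gain rate g'(t) equals the habitat-wide average g(t)/(T + t).
g'(t) = 306·7.7/(t + 7.7)². Setting 306·7.7/(t+7.7)² = 306t/[(t+7.7)(6.5+t)] gives 7.7(6.5+t) = t(t+7.7), so t² = 7.7×6.5 = 50.05.
t* = √50.05 = 7.075 min.

7.1 min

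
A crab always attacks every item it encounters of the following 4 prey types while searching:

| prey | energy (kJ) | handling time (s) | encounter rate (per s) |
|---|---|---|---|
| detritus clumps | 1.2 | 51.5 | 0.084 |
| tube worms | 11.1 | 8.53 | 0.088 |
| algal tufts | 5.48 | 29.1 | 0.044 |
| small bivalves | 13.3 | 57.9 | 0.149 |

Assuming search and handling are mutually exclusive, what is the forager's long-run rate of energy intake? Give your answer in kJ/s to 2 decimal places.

0.21 kJ/s

Energy encountered per unit search time: 0.084×1.2 + 0.088×11.1 + 0.044×5.48 + 0.149×13.3 = 3.3 kJ/s.
Handling time per unit search time: 0.084×51.5 + 0.088×8.53 + 0.044×29.1 + 0.149×57.9 = 14.98.
Rate = 3.3/(1 + 14.98) = 0.2065 kJ/s.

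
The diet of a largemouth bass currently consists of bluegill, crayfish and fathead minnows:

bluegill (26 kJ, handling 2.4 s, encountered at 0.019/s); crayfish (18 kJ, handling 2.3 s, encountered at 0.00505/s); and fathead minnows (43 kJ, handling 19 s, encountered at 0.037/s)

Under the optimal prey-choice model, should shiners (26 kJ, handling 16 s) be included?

On bluegill, crayfish and fathead minnows alone, R = ΣλE/(1+Σλh) = 2.176/1.76 = 1.236 kJ/s.
Profitability of shiners: 26/16 = 1.625 kJ/s.
1.625 > 1.236, so adding shiners raises the average — include it.

Yes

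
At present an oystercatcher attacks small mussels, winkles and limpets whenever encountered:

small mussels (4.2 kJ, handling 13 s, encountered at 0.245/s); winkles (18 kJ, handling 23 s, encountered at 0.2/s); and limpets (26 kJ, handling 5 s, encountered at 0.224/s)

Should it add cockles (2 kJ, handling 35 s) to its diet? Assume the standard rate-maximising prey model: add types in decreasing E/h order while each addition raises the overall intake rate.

Current rate: (0.245×4.2 + 0.2×18 + 0.224×26)/(1 + 0.245×13 + 0.2×23 + 0.224×5) = 1.055 kJ/s.
Profitability of cockles: 2/35 = 0.05714 kJ/s.
Since 0.05714 < R, time spent handling cockles is better spent searching.

No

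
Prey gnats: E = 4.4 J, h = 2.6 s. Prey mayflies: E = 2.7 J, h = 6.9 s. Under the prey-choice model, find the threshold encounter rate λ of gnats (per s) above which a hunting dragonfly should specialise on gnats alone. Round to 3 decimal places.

0.116 per s

The zero-one rule: include mayflies iff E₂/h₂ > λE₁/(1+λh₁). Equality gives the switch point.
λE₁h₂ = E₂ + λE₂h₁ ⇒ λ = E₂/(E₁h₂ − E₂h₁) = 2.7/(30.36 − 7.02) = 0.1157 per s.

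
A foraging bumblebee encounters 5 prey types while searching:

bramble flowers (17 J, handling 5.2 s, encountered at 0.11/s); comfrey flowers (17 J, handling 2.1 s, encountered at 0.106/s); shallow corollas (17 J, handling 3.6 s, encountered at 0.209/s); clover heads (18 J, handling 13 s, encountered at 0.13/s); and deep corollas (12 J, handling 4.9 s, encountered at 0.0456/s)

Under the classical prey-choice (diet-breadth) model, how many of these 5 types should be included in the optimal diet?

3

Profitabilities (E/h, J/s): comfrey flowers 8.1, shallow corollas 4.72, bramble flowers 3.27, deep corollas 2.45, clover heads 1.38. Add prey in this order while the next type's profitability exceeds the intake rate on those already taken.
Rate on top 1: 1.474. shallow corollas: 4.72 > 1.474 → include.
Rate on top 2: 2.711. bramble flowers: 3.27 > 2.711 → include.
Rate on top 3: 2.837. deep corollas: 2.45 < 2.837 → exclude; stop.
Optimal diet: comfrey flowers, shallow corollas, bramble flowers — 3 of 5 types.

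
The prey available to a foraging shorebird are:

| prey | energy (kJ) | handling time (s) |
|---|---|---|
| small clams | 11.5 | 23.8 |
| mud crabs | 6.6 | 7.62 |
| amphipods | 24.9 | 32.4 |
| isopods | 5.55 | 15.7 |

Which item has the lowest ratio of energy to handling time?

isopods

In descending order of E/h:
mud crabs: 6.6/7.62 = 0.866 kJ/s
amphipods: 24.9/32.4 = 0.769 kJ/s
small clams: 11.5/23.8 = 0.483 kJ/s
isopods: 5.55/15.7 = 0.354 kJ/s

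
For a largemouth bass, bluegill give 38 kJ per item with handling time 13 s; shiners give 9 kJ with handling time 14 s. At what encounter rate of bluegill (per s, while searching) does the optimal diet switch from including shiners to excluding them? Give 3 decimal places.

Drop shiners once their profitability E₂/h₂ falls below the rate achievable on bluegill alone: E₂/h₂ = λE₁/(1 + λh₁).
Solve for λ: λE₁h₂ = E₂(1 + λh₁) → λ(E₁h₂ − E₂h₁) = E₂ → λ = E₂/(E₁h₂ − E₂h₁).
λ = 9/(38×14 − 9×13) = 9/415 = 0.02169 per s.

0.022 per s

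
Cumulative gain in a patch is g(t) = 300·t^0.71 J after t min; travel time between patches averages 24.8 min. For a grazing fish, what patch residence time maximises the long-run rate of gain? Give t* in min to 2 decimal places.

By the marginal value theorem, leave when the instantaneous gain rate g'(t) equals the habitat-wide average g(t)/(T + t).
g'(t) = 0.71·300·t^-0.29. Setting 0.71·300·t^-0.29 = 300·t^0.71/(24.8+t) gives 0.71(24.8+t) = t, so 0.29·t = 0.71×24.8.
t* = 0.71×24.8/0.29 = 60.72 min.

60.72 min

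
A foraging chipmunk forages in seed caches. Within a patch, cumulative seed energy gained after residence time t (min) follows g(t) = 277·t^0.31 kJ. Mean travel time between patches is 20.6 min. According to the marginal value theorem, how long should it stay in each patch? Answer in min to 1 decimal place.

9.3 min

Maximise g(t)/(T+t): set derivative to zero → g'(t)(T+t) = g(t).
g'(t) = 0.31·277·t^-0.69. Setting 0.31·277·t^-0.69 = 277·t^0.31/(20.6+t) gives 0.31(20.6+t) = t, so 0.69·t = 0.31×20.6.
t* = 0.31×20.6/0.69 = 9.255 min.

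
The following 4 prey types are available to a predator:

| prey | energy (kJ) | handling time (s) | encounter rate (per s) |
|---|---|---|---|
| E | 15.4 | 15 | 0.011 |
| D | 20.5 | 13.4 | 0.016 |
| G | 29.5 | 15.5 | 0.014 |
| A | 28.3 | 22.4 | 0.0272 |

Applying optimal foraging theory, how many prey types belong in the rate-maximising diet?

E/h in descending order: G 1.9, D 1.53, A 1.26, E 1.03 kJ/s. The optimal diet is the largest prefix of this list for which every included type satisfies E_i/h_i > R on the types above it.
Rate on top 1: 0.3394. D: 1.53 > 0.3394 → include.
Rate on top 2: 0.5177. A: 1.26 > 0.5177 → include.
Rate on top 3: 0.7403. E: 1.03 > 0.7403 → include.
Optimal diet: G, D, A, E — 4 of 4 types.

4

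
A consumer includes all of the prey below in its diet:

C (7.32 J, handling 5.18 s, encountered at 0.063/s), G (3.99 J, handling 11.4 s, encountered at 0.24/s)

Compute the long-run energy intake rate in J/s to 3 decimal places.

0.349 J/s

R = (0.063×7.32 + 0.24×3.99) / (1 + 0.063×5.18 + 0.24×11.4) = 1.419/4.062 = 0.3492 J/s.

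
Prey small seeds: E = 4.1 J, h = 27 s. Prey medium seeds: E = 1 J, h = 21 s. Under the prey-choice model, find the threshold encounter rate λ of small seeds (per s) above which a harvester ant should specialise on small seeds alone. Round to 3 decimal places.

0.017 per s

The zero-one rule: include medium seeds iff E₂/h₂ > λE₁/(1+λh₁). Equality gives the switch point.
λE₁h₂ = E₂ + λE₂h₁ ⇒ λ = E₂/(E₁h₂ − E₂h₁) = 1/(86.1 − 27) = 0.01692 per s.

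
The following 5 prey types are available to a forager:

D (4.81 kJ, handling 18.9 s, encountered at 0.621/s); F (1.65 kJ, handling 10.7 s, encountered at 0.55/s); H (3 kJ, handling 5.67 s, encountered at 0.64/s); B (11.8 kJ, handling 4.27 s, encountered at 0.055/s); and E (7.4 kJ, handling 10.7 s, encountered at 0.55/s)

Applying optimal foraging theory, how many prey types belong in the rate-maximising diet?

E/h in descending order: B 2.76, E 0.692, H 0.529, D 0.254, F 0.154 kJ/s. The optimal diet is the largest prefix of this list for which every included type satisfies E_i/h_i > R on the types above it.
Rate on top 1: 0.5256. E: 0.692 > 0.5256 → include.
Rate on top 2: 0.6628. H: 0.529 < 0.6628 → exclude; stop.
Optimal diet: B, E — 2 of 5 types.

2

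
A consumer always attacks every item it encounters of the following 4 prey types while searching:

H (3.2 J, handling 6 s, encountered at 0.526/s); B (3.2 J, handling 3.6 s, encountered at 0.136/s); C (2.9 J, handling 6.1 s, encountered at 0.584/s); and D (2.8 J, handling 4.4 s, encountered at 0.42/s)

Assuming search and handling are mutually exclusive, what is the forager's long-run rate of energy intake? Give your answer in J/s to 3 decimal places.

0.496 J/s

Energy encountered per unit search time: 0.526×3.2 + 0.136×3.2 + 0.584×2.9 + 0.42×2.8 = 4.988 J/s.
Handling time per unit search time: 0.526×6 + 0.136×3.6 + 0.584×6.1 + 0.42×4.4 = 9.056.
Rate = 4.988/(1 + 9.056) = 0.496 J/s.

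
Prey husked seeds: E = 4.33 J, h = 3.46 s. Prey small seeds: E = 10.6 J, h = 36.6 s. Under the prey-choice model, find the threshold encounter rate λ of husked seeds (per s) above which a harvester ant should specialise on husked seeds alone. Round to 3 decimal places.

Drop small seeds once their profitability E₂/h₂ falls below the rate achievable on husked seeds alone: E₂/h₂ = λE₁/(1 + λh₁).
Solve for λ: λE₁h₂ = E₂(1 + λh₁) → λ(E₁h₂ − E₂h₁) = E₂ → λ = E₂/(E₁h₂ − E₂h₁).
λ = 10.6/(4.33×36.6 − 10.6×3.46) = 10.6/121.8 = 0.08703 per s.

0.087 per s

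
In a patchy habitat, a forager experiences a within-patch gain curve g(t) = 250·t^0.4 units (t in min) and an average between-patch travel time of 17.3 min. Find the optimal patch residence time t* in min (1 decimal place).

11.5 min

Maximise g(t)/(T+t): set derivative to zero → g'(t)(T+t) = g(t).
g'(t) = 0.4·250·t^-0.6. Setting 0.4·250·t^-0.6 = 250·t^0.4/(17.3+t) gives 0.4(17.3+t) = t, so 0.60·t = 0.4×17.3.
t* = 0.4×17.3/0.60 = 11.53 min.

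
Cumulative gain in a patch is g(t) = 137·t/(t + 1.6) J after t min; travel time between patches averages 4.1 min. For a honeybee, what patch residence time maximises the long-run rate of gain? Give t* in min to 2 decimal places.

Maximise g(t)/(T+t): set derivative to zero → g'(t)(T+t) = g(t).
g'(t) = 137·1.6/(t + 1.6)². Setting 137·1.6/(t+1.6)² = 137t/[(t+1.6)(4.1+t)] gives 1.6(4.1+t) = t(t+1.6), so t² = 1.6×4.1 = 6.56.
t* = √6.56 = 2.561 min.

2.56 min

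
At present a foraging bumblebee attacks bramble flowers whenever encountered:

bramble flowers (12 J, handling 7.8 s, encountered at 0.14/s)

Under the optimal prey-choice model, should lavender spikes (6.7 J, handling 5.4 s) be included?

Intake rate on the current diet: R = (0.14×12) / (1 + 0.14×7.8) = 1.68/2.092 = 0.8031 J/s.
Profitability of lavender spikes: 6.7/5.4 = 1.241 J/s.
Since 1.241 > R, including lavender spikes increases the long-run rate.

Yes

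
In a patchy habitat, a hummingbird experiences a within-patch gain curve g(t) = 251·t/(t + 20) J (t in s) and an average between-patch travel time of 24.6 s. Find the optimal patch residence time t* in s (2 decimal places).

22.18 s

Optimal t* satisfies g'(t*) = g(t*)/(T + t*).
g'(t) = 251·20/(t + 20)². Setting 251·20/(t+20)² = 251t/[(t+20)(24.6+t)] gives 20(24.6+t) = t(t+20), so t² = 20×24.6 = 492.
t* = √492 = 22.18 s.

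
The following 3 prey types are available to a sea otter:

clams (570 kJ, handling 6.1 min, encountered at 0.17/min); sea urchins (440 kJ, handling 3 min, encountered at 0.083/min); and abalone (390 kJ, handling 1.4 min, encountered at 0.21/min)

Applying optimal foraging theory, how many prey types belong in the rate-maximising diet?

3

Profitabilities (E/h, kJ/min): abalone 279, sea urchins 147, clams 93.4. Add prey in this order while the next type's profitability exceeds the intake rate on those already taken.
Rate on top 1: 63.29. sea urchins: 147 > 63.29 → include.
Rate on top 2: 76.75. clams: 93.4 > 76.75 → include.
Optimal diet: abalone, sea urchins, clams — 3 of 3 types.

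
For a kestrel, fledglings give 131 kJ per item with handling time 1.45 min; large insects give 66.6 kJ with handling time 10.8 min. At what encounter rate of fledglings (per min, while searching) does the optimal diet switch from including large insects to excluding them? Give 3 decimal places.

0.051 per min

At the threshold, the rate on fledglings alone equals the profitability of large insects: λ·131/(1 + λ·1.45) = 66.6/10.8 = 6.167.
Rearranging, λ(131 − 6.167×1.45) = 6.167, so λ = 6.167/122.1 = 0.05052 per min.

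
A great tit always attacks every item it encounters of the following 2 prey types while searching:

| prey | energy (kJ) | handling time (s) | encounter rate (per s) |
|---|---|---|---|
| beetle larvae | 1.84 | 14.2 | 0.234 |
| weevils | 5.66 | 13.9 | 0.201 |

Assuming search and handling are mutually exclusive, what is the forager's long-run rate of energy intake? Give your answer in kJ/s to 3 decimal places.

0.220 kJ/s

Energy encountered per unit search time: 0.234×1.84 + 0.201×5.66 = 1.568 kJ/s.
Handling time per unit search time: 0.234×14.2 + 0.201×13.9 = 6.117.
Rate = 1.568/(1 + 6.117) = 0.2204 kJ/s.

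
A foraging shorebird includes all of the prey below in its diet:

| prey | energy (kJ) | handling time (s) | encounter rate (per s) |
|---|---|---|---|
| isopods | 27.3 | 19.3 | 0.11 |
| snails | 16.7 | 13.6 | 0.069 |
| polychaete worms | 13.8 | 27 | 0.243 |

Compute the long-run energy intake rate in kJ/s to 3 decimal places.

0.707 kJ/s

R = Σλ_iE_i / (1 + Σλ_ih_i)
Numerator: 0.11×27.3 + 0.069×16.7 + 0.243×13.8 = 7.509
Denominator: 1 + 0.11×19.3 + 0.069×13.6 + 0.243×27 = 10.62
R = 7.509/10.62 = 0.7069 kJ/s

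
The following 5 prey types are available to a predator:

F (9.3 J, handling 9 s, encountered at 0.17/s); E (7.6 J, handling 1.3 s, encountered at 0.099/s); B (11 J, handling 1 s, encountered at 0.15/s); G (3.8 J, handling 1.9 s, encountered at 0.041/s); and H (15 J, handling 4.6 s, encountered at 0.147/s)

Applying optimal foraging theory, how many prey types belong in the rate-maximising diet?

3

Profitabilities (E/h, J/s): B 11, E 5.85, H 3.26, G 2, F 1.03. Add prey in this order while the next type's profitability exceeds the intake rate on those already taken.
Rate on top 1: 1.435. E: 5.85 > 1.435 → include.
Rate on top 2: 1.879. H: 3.26 > 1.879 → include.
Rate on top 3: 2.357. G: 2 < 2.357 → exclude; stop.
Optimal diet: B, E, H — 3 of 5 types.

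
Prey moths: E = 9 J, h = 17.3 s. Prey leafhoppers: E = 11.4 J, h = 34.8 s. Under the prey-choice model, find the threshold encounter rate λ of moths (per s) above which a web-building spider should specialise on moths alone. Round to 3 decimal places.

The zero-one rule: include leafhoppers iff E₂/h₂ > λE₁/(1+λh₁). Equality gives the switch point.
λE₁h₂ = E₂ + λE₂h₁ ⇒ λ = E₂/(E₁h₂ − E₂h₁) = 11.4/(313.2 − 197.2) = 0.09829 per s.

0.098 per s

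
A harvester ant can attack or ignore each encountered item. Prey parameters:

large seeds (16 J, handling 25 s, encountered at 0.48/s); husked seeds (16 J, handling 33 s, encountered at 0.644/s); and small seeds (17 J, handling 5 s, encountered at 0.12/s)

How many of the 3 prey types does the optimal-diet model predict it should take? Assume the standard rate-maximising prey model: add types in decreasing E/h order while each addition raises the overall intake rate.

Profitabilities (E/h, J/s): small seeds 3.4, large seeds 0.64, husked seeds 0.485. Add prey in this order while the next type's profitability exceeds the intake rate on those already taken.
Rate on top 1: 1.275. large seeds: 0.64 < 1.275 → exclude; stop.
Optimal diet: small seeds — 1 of 3 types.

1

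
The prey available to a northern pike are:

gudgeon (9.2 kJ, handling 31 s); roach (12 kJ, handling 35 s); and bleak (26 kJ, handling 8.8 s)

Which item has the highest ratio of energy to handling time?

bleak

In descending order of E/h:
bleak: 26/8.8 = 2.95 kJ/s
roach: 12/35 = 0.343 kJ/s
gudgeon: 9.2/31 = 0.297 kJ/s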